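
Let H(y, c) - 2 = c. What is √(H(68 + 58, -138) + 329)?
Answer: √193 ≈ 13.892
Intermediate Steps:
H(y, c) = 2 + c
√(H(68 + 58, -138) + 329) = √((2 - 138) + 329) = √(-136 + 329) = √193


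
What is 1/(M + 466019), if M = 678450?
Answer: 1/1144469 ≈ 8.7377e-7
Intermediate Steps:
1/(M + 466019) = 1/(678450 + 466019) = 1/1144469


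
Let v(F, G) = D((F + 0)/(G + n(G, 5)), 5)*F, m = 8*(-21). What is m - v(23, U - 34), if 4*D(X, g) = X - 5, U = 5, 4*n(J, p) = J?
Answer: -78649/580 ≈ -135.60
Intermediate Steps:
n(J, p) = J/4
D(X, g) = -5/4 + X/4 (D(X, g) = (X - 5)/4 = (-5 + X)/4 = -5/4 + X/4)
m = -168
v(F, G) = F*(-5/4 + F/(5*G)) (v(F, G) = (-5/4 + ((F + 0)/(G + G/4))/4)*F = (-5/4 + (F/((5*G/4)))/4)*F = (-5/4 + (F*(4/(5*G)))/4)*F = (-5/4 + (4*F/(5*G))/4)*F = (-5/4 + F/(5*G))*F = F*(-5/4 + F/(5*G)))
m - v(23, U - 34) = -168 - 23*(-25*(5 - 34) + 4*23)/(20*(5 - 34)) = -168 - 23*(-25*(-29) + 92)/(20*(-29)) = -168 - 23*(-1)*(725 + 92)/(20*29) = -168 - 23*(-1)*817/(20*29) = -168 - 1*(-18791/580) = -168 + 18791/580 = -78649/580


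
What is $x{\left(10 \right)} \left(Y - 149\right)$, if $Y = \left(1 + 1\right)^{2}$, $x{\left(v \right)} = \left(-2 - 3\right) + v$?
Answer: $-725$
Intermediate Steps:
$x{\left(v \right)} = -5 + v$
$Y = 4$ ($Y = 2^{2} = 4$)
$x{\left(10 \right)} \left(Y - 149\right) = \left(-5 + 10\right) \left(4 - 149\right) = 5 \left(-145\right) = -725$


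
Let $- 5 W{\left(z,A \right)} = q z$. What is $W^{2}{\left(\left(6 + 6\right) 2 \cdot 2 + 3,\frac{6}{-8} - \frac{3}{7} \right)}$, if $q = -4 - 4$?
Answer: $\frac{166464}{25} \approx 6658.6$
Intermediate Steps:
$q = -8$
$W{\left(z,A \right)} = \frac{8 z}{5}$ ($W{\left(z,A \right)} = - \frac{\left(-8\right) z}{5} = \frac{8 z}{5}$)
$W^{2}{\left(\left(6 + 6\right) 2 \cdot 2 + 3,\frac{6}{-8} - \frac{3}{7} \right)} = \left(\frac{8 \left(\left(6 + 6\right) 2 \cdot 2 + 3\right)}{5}\right)^{2} = \left(\frac{8 \left(12 \cdot 2 \cdot 2 + 3\right)}{5}\right)^{2} = \left(\frac{8 \left(24 \cdot 2 + 3\right)}{5}\right)^{2} = \left(\frac{8 \left(48 + 3\right)}{5}\right)^{2} = \left(\frac{8}{5} \cdot 51\right)^{2} = \left(\frac{408}{5}\right)^{2} = \frac{166464}{25}$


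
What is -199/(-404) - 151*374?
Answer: -22815297/404 ≈ -56474.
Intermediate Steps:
-199/(-404) - 151*374 = -199*(-1/404) - 56474 = 199/404 - 56474 = -22815297/404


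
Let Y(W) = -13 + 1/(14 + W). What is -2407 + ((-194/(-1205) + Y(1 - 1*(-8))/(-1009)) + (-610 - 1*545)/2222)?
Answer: -13598654092669/5648815870 ≈ -2407.3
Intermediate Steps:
-2407 + ((-194/(-1205) + Y(1 - 1*(-8))/(-1009)) + (-610 - 1*545)/2222) = -2407 + ((-194/(-1205) + ((-181 - 13*(1 - 1*(-8)))/(14 + (1 - 1*(-8))))/(-1009)) + (-610 - 1*545)/2222) = -2407 + ((-194*(-1/1205) + ((-181 - 13*(1 + 8))/(14 + (1 + 8)))*(-1/1009)) + (-610 - 545)*(1/2222)) = -2407 + ((194/1205 + ((-181 - 13*9)/(14 + 9))*(-1/1009)) - 1155*1/2222) = -2407 + ((194/1205 + ((-181 - 117)/23)*(-1/1009)) - 105/202) = -2407 + ((194/1205 + ((1/23)*(-298))*(-1/1009)) - 105/202) = -2407 + ((194/1205 - 298/23*(-1/1009)) - 105/202) = -2407 + ((194/1205 + 298/23207) - 105/202) = -2407 + (4861248/27964435 - 105/202) = -2407 - 1954293579/5648815870 = -13598654092669/5648815870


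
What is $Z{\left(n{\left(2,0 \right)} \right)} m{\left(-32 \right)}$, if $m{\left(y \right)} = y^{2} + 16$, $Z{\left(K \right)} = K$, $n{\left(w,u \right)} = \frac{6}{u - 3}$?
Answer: $-2080$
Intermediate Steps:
$n{\left(w,u \right)} = \frac{6}{-3 + u}$
$m{\left(y \right)} = 16 + y^{2}$
$Z{\left(n{\left(2,0 \right)} \right)} m{\left(-32 \right)} = \frac{6}{-3 + 0} \left(16 + \left(-32\right)^{2}\right) = \frac{6}{-3} \left(16 + 1024\right) = 6 \left(- \frac{1}{3}\right) 1040 = \left(-2\right) 1040 = -2080$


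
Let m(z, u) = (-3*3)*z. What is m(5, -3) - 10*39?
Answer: -435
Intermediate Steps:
m(z, u) = -9*z
m(5, -3) - 10*39 = -9*5 - 10*39 = -45 - 390 = -435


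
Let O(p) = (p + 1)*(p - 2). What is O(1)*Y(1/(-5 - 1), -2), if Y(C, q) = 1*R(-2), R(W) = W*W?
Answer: -8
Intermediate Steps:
R(W) = W**2
O(p) = (1 + p)*(-2 + p)
Y(C, q) = 4 (Y(C, q) = 1*(-2)**2 = 1*4 = 4)
O(1)*Y(1/(-5 - 1), -2) = (-2 + 1**2 - 1*1)*4 = (-2 + 1 - 1)*4 = -2*4 = -8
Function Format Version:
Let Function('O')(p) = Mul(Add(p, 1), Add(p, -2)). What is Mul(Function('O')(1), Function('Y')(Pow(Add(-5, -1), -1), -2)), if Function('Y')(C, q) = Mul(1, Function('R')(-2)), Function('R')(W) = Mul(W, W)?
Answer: -8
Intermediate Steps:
Function('R')(W) = Pow(W, 2)
Function('O')(p) = Mul(Add(1, p), Add(-2, p))
Function('Y')(C, q) = 4 (Function('Y')(C, q) = Mul(1, Pow(-2, 2)) = Mul(1, 4) = 4)
Mul(Function('O')(1), Function('Y')(Pow(Add(-5, -1), -1), -2)) = Mul(Add(-2, Pow(1, 2), Mul(-1, 1)), 4) = Mul(Add(-2, 1, -1), 4) = Mul(-2, 4) = -8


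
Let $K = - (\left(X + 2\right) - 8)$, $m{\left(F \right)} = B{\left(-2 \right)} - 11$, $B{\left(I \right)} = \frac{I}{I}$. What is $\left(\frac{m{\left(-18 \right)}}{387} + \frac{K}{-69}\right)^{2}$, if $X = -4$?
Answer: $\frac{2310400}{79227801} \approx 0.029161$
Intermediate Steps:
$B{\left(I \right)} = 1$
$m{\left(F \right)} = -10$ ($m{\left(F \right)} = 1 - 11 = -10$)
$K = 10$ ($K = - (\left(-4 + 2\right) - 8) = - (-2 - 8) = \left(-1\right) \left(-10\right) = 10$)
$\left(\frac{m{\left(-18 \right)}}{387} + \frac{K}{-69}\right)^{2} = \left(- \frac{10}{387} + \frac{10}{-69}\right)^{2} = \left(\left(-10\right) \frac{1}{387} + 10 \left(- \frac{1}{69}\right)\right)^{2} = \left(- \frac{10}{387} - \frac{10}{69}\right)^{2} = \left(- \frac{1520}{8901}\right)^{2} = \frac{2310400}{79227801}$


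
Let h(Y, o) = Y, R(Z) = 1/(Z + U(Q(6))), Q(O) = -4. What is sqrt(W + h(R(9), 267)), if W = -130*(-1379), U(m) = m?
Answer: sqrt(4481755)/5 ≈ 423.40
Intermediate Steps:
R(Z) = 1/(-4 + Z) (R(Z) = 1/(Z - 4) = 1/(-4 + Z))
W = 179270
sqrt(W + h(R(9), 267)) = sqrt(179270 + 1/(-4 + 9)) = sqrt(179270 + 1/5) = sqrt(896351/5) = sqrt(4481755)/5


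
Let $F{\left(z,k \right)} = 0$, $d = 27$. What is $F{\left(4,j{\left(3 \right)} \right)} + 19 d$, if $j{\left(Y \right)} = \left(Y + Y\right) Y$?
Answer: $513$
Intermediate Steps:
$j{\left(Y \right)} = 2 Y^{2}$ ($j{\left(Y \right)} = 2 Y Y = 2 Y^{2}$)
$F{\left(4,j{\left(3 \right)} \right)} + 19 d = 0 + 19 \cdot 27 = 0 + 513 = 513$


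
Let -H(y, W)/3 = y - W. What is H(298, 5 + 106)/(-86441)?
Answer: 561/86441 ≈ 0.0064900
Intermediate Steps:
H(y, W) = -3*y + 3*W (H(y, W) = -3*(y - W) = -3*y + 3*W)
H(298, 5 + 106)/(-86441) = (-3*298 + 3*(5 + 106))/(-86441) = (-894 + 3*111)*(-1/86441) = (-894 + 333)*(-1/86441) = -561*(-1/86441) = 561/86441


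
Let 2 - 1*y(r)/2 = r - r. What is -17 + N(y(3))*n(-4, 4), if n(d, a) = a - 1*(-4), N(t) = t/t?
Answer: -9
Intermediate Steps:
y(r) = 4 (y(r) = 4 - 2*(r - r) = 4 - 2*0 = 4 + 0 = 4)
N(t) = 1
n(d, a) = 4 + a (n(d, a) = a + 4 = 4 + a)
-17 + N(y(3))*n(-4, 4) = -17 + 1*(4 + 4) = -17 + 1*8 = -17 + 8 = -9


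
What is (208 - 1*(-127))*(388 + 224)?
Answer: 205020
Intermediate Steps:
(208 - 1*(-127))*(388 + 224) = (208 + 127)*612 = 335*612 = 205020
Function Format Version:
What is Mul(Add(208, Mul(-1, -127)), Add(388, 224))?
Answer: 205020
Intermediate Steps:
Mul(Add(208, Mul(-1, -127)), Add(388, 224)) = Mul(Add(208, 127), 612) = Mul(335, 612) = 205020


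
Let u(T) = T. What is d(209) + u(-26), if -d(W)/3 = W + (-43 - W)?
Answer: 103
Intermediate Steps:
d(W) = 129 (d(W) = -3*(W + (-43 - W)) = -3*(-43) = 129)
d(209) + u(-26) = 129 - 26 = 103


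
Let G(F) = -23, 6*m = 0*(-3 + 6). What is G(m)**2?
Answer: 529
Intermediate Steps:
m = 0 (m = (0*(-3 + 6))/6 = (0*3)/6 = (1/6)*0 = 0)
G(m)**2 = (-23)**2 = 529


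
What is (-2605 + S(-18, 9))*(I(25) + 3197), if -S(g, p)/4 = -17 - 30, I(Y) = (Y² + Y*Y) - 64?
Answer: -10593711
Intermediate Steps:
I(Y) = -64 + 2*Y² (I(Y) = (Y² + Y²) - 64 = 2*Y² - 64 = -64 + 2*Y²)
S(g, p) = 188 (S(g, p) = -4*(-17 - 30) = -4*(-47) = 188)
(-2605 + S(-18, 9))*(I(25) + 3197) = (-2605 + 188)*((-64 + 2*25²) + 3197) = -2417*((-64 + 2*625) + 3197) = -2417*((-64 + 1250) + 3197) = -2417*(1186 + 3197) = -2417*4383 = -10593711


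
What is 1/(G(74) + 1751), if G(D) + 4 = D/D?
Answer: 1/1748 ≈ 0.00057208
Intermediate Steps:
G(D) = -3 (G(D) = -4 + D/D = -4 + 1 = -3)
1/(G(74) + 1751) = 1/(-3 + 1751) = 1/1748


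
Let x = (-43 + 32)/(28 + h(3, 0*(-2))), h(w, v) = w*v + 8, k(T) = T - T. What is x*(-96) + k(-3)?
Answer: 88/3 ≈ 29.333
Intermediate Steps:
k(T) = 0
h(w, v) = 8 + v*w (h(w, v) = v*w + 8 = 8 + v*w)
x = -11/36 (x = (-43 + 32)/(28 + (8 + (0*(-2))*3)) = -11/(28 + (8 + 0*3)) = -11/(28 + (8 + 0)) = -11/(28 + 8) = -11/36 ≈ -0.30556)
x*(-96) + k(-3) = -11/36*(-96) + 0 = 88/3 + 0 = 88/3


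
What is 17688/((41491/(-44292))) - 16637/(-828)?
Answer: -647995464121/34354548 ≈ -18862.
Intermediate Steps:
17688/((41491/(-44292))) - 16637/(-828) = 17688/((41491*(-1/44292))) - 16637*(-1/828) = 17688/(-41491/44292) + 16637/828 = 17688*(-44292/41491) + 16637/828 = -783436896/41491 + 16637/828 = -647995464121/34354548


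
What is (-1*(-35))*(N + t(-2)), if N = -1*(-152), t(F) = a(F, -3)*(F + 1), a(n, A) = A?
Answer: 5425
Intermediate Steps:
t(F) = -3 - 3*F (t(F) = -3*(F + 1) = -3*(1 + F) = -3 - 3*F)
N = 152
(-1*(-35))*(N + t(-2)) = (-1*(-35))*(152 + (-3 - 3*(-2))) = 35*(152 + (-3 + 6)) = 35*(152 + 3) = 35*155 = 5425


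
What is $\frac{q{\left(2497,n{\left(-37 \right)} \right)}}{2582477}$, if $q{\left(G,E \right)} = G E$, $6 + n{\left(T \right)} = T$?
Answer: $- \frac{107371}{2582477} \approx -0.041577$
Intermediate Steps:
$n{\left(T \right)} = -6 + T$
$q{\left(G,E \right)} = E G$
$\frac{q{\left(2497,n{\left(-37 \right)} \right)}}{2582477} = \frac{\left(-6 - 37\right) 2497}{2582477} = \left(-43\right) 2497 \cdot \frac{1}{2582477} = \left(-107371\right) \frac{1}{2582477} = - \frac{107371}{2582477}$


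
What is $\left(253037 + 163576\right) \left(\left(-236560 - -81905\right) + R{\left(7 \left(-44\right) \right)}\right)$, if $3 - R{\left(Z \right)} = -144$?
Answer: $-64370041404$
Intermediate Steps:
$R{\left(Z \right)} = 147$ ($R{\left(Z \right)} = 3 - -144 = 3 + 144 = 147$)
$\left(253037 + 163576\right) \left(\left(-236560 - -81905\right) + R{\left(7 \left(-44\right) \right)}\right) = \left(253037 + 163576\right) \left(\left(-236560 - -81905\right) + 147\right) = 416613 \left(\left(-236560 + 81905\right) + 147\right) = 416613 \left(-154655 + 147\right) = 416613 \left(-154508\right) = -64370041404$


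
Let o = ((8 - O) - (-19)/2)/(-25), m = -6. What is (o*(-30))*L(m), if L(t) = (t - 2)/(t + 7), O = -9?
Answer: -1272/5 ≈ -254.40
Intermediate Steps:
L(t) = (-2 + t)/(7 + t)
o = -53/50 (o = ((8 - 1*(-9)) - (-19)/2)/(-25) = ((8 + 9) - (-19)/2)*(-1/25) = (17 - 1*(-19/2))*(-1/25) = (17 + 19/2)*(-1/25) = (53/2)*(-1/25) = -53/50 ≈ -1.0600)
(o*(-30))*L(m) = (-53/50*(-30))*((-2 - 6)/(7 - 6)) = 159*(-8/1)/5 = 159*(1*(-8))/5 = (159/5)*(-8) = -1272/5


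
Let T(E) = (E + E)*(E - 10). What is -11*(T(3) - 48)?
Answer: 990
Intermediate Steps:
T(E) = 2*E*(-10 + E) (T(E) = (2*E)*(-10 + E) = 2*E*(-10 + E))
-11*(T(3) - 48) = -11*(2*3*(-10 + 3) - 48) = -11*(2*3*(-7) - 48) = -11*(-42 - 48) = -11*(-90) = 990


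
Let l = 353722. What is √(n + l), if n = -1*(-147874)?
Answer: 2*√125399 ≈ 708.23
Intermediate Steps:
n = 147874
√(n + l) = √(147874 + 353722) = √501596 = 2*√125399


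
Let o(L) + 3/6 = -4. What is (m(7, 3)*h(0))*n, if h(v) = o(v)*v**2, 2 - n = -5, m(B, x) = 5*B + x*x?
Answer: 0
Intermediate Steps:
o(L) = -9/2 (o(L) = -1/2 - 4 = -9/2)
m(B, x) = x**2 + 5*B (m(B, x) = 5*B + x**2 = x**2 + 5*B)
n = 7 (n = 2 - 1*(-5) = 2 + 5 = 7)
h(v) = -9*v**2/2
(m(7, 3)*h(0))*n = ((3**2 + 5*7)*(-9/2*0**2))*7 = ((9 + 35)*(-9/2*0))*7 = (44*0)*7 = 0*7 = 0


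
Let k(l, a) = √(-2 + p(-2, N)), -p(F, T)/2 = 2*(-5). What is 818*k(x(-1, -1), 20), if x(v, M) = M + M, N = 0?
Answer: 2454*√2 ≈ 3470.5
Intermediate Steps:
x(v, M) = 2*M
p(F, T) = 20 (p(F, T) = -4*(-5) = -2*(-10) = 20)
k(l, a) = 3*√2 (k(l, a) = √(-2 + 20) = √18 = 3*√2)
818*k(x(-1, -1), 20) = 818*(3*√2) = 2454*√2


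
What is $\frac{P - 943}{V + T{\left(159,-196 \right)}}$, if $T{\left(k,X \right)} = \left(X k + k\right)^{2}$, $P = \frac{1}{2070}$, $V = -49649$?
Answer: $- \frac{1952009}{1989808978320} \approx -9.81 \cdot 10^{-7}$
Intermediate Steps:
$P = \frac{1}{2070} \approx 0.00048309$
$T{\left(k,X \right)} = \left(k + X k\right)^{2}$
$\frac{P - 943}{V + T{\left(159,-196 \right)}} = \frac{\frac{1}{2070} - 943}{-49649 + 159^{2} \left(1 - 196\right)^{2}} = - \frac{1952009}{2070 \left(-49649 + 25281 \left(-195\right)^{2}\right)} = - \frac{1952009}{2070 \left(-49649 + 25281 \cdot 38025\right)} = - \frac{1952009}{2070 \left(-49649 + 961310025\right)} = - \frac{1952009}{2070 \cdot 961260376} = \left(- \frac{1952009}{2070}\right) \frac{1}{961260376} = - \frac{1952009}{1989808978320}$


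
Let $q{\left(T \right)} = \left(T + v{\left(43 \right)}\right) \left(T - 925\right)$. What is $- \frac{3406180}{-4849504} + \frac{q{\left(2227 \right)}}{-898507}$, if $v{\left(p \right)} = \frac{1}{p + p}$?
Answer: $- \frac{118260702347303}{46841117873176} \approx -2.5247$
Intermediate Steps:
$v{\left(p \right)} = \frac{1}{2 p}$
$q{\left(T \right)} = \left(-925 + T\right) \left(\frac{1}{86} + T\right)$ ($q{\left(T \right)} = \left(T + \frac{1}{2 \cdot 43}\right) \left(T - 925\right) = \left(T + \frac{1}{2} \cdot \frac{1}{43}\right) \left(-925 + T\right) = \left(T + \frac{1}{86}\right) \left(-925 + T\right) = \left(\frac{1}{86} + T\right) \left(-925 + T\right) = \left(-925 + T\right) \left(\frac{1}{86} + T\right)$)
$- \frac{3406180}{-4849504} + \frac{q{\left(2227 \right)}}{-898507} = - \frac{3406180}{-4849504} + \frac{- \frac{925}{86} + 2227^{2} - \frac{177155623}{86}}{-898507} = \left(-3406180\right) \left(- \frac{1}{4849504}\right) + \left(- \frac{925}{86} + 4959529 - \frac{177155623}{86}\right) \left(- \frac{1}{898507}\right) = \frac{851545}{1212376} + \frac{124681473}{43} \left(- \frac{1}{898507}\right) = \frac{851545}{1212376} - \frac{124681473}{38635801} = - \frac{118260702347303}{46841117873176}$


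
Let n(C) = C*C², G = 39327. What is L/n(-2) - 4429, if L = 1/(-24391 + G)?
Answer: -529212353/119488 ≈ -4429.0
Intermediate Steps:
n(C) = C³
L = 1/14936 (L = 1/(-24391 + 39327) = 1/14936 ≈ 6.6952e-5)
L/n(-2) - 4429 = 1/(14936*((-2)³)) - 4429 = (1/14936)/(-8) - 4429 = (1/14936)*(-⅛) - 4429 = -1/119488 - 4429 = -529212353/119488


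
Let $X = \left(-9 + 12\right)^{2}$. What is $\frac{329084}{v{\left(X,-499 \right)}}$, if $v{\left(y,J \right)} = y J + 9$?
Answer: $- \frac{164542}{2241} \approx -73.423$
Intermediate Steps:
$X = 9$ ($X = 3^{2} = 9$)
$v{\left(y,J \right)} = 9 + J y$ ($v{\left(y,J \right)} = J y + 9 = 9 + J y$)
$\frac{329084}{v{\left(X,-499 \right)}} = \frac{329084}{9 - 4491} = \frac{329084}{-4482} = 329084 \left(- \frac{1}{4482}\right) = - \frac{164542}{2241}$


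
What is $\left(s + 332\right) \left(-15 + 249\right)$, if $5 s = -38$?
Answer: $\frac{379548}{5} \approx 75910.0$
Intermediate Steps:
$s = - \frac{38}{5}$ ($s = \frac{1}{5} \left(-38\right) = - \frac{38}{5} \approx -7.6$)
$\left(s + 332\right) \left(-15 + 249\right) = \left(- \frac{38}{5} + 332\right) \left(-15 + 249\right) = \frac{1622}{5} \cdot 234 = \frac{379548}{5}$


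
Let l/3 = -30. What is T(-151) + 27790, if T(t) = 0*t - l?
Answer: 27880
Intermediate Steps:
l = -90 (l = 3*(-30) = -90)
T(t) = 90 (T(t) = 0*t - 1*(-90) = 0 + 90 = 90)
T(-151) + 27790 = 90 + 27790 = 27880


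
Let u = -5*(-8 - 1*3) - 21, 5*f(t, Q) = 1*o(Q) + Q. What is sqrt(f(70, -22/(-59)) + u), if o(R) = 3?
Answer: sqrt(3017555)/295 ≈ 5.8885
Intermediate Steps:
f(t, Q) = 3/5 + Q/5 (f(t, Q) = (1*3 + Q)/5 = (3 + Q)/5 = 3/5 + Q/5)
u = 34 (u = -5*(-8 - 3) - 21 = -5*(-11) - 21 = 55 - 21 = 34)
sqrt(f(70, -22/(-59)) + u) = sqrt((3/5 + (-22/(-59))/5) + 34) = sqrt((3/5 + (-22*(-1/59))/5) + 34) = sqrt((3/5 + (1/5)*(22/59)) + 34) = sqrt((3/5 + 22/295) + 34) = sqrt(199/295 + 34) = sqrt(10229/295) = sqrt(3017555)/295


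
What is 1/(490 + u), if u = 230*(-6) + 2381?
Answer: 1/1491 ≈ 0.00067069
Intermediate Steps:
u = 1001 (u = -1380 + 2381 = 1001)
1/(490 + u) = 1/(490 + 1001) = 1/1491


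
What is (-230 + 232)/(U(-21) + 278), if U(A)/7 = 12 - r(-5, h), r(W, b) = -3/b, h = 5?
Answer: 10/1831 ≈ 0.0054615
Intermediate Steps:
U(A) = 441/5 (U(A) = 7*(12 - (-3)/5) = 7*(12 - 1*(-⅗)) = 7*(12 + ⅗) = 7*(63/5) = 441/5)
(-230 + 232)/(U(-21) + 278) = (-230 + 232)/(441/5 + 278) = 2/(1831/5) = 2*(5/1831) = 10/1831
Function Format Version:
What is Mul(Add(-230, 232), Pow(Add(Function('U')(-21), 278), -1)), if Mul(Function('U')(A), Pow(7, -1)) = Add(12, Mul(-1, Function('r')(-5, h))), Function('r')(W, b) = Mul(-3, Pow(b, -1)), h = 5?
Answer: Rational(10, 1831) ≈ 0.0054615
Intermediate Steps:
Function('U')(A) = Rational(441, 5) (Function('U')(A) = Mul(7, Add(12, Mul(-1, Mul(-3, Pow(5, -1))))) = Mul(7, Add(12, Mul(-1, Mul(-3, Rational(1, 5))))) = Mul(7, Add(12, Mul(-1, Rational(-3, 5)))) = Mul(7, Add(12, Rational(3, 5))) = Mul(7, Rational(63, 5)) = Rational(441, 5))
Mul(Add(-230, 232), Pow(Add(Function('U')(-21), 278), -1)) = Mul(Add(-230, 232), Pow(Add(Rational(441, 5), 278), -1)) = Mul(2, Pow(Rational(1831, 5), -1)) = Mul(2, Rational(5, 1831)) = Rational(10, 1831)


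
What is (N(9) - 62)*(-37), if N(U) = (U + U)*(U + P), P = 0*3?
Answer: -3700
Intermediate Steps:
P = 0
N(U) = 2*U² (N(U) = (U + U)*(U + 0) = (2*U)*U = 2*U²)
(N(9) - 62)*(-37) = (2*9² - 62)*(-37) = (2*81 - 62)*(-37) = (162 - 62)*(-37) = 100*(-37) = -3700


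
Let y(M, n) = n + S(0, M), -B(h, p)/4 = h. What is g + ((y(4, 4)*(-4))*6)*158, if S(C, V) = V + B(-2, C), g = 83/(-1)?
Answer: -60755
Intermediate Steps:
B(h, p) = -4*h
g = -83 (g = 83*(-1) = -83)
S(C, V) = 8 + V (S(C, V) = V - 4*(-2) = V + 8 = 8 + V)
y(M, n) = 8 + M + n (y(M, n) = n + (8 + M) = 8 + M + n)
g + ((y(4, 4)*(-4))*6)*158 = -83 + (((8 + 4 + 4)*(-4))*6)*158 = -83 + ((16*(-4))*6)*158 = -83 - 64*6*158 = -83 - 384*158 = -83 - 60672 = -60755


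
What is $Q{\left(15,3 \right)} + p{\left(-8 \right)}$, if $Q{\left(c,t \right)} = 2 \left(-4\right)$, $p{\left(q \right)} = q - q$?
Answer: $-8$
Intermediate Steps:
$p{\left(q \right)} = 0$
$Q{\left(c,t \right)} = -8$
$Q{\left(15,3 \right)} + p{\left(-8 \right)} = -8 + 0 = -8$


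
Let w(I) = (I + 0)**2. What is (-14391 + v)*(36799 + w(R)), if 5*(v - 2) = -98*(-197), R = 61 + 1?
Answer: -2139406877/5 ≈ -4.2788e+8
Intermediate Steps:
R = 62
w(I) = I**2
v = 19316/5 (v = 2 + (-98*(-197))/5 = 2 + (1/5)*19306 = 2 + 19306/5 = 19316/5 ≈ 3863.2)
(-14391 + v)*(36799 + w(R)) = (-14391 + 19316/5)*(36799 + 62**2) = -52639*(36799 + 3844)/5 = -52639/5*40643 = -2139406877/5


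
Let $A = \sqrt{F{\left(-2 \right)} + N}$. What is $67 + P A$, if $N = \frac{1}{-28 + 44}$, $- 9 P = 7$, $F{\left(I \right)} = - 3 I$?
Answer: $67 - \frac{7 \sqrt{97}}{36} \approx 65.085$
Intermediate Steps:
$P = - \frac{7}{9}$ ($P = \left(- \frac{1}{9}\right) 7 = - \frac{7}{9} \approx -0.77778$)
$N = \frac{1}{16} \approx 0.0625$
$A = \frac{\sqrt{97}}{4}$ ($A = \sqrt{\left(-3\right) \left(-2\right) + \frac{1}{16}} = \sqrt{6 + \frac{1}{16}} = \sqrt{\frac{97}{16}} = \frac{\sqrt{97}}{4} \approx 2.4622$)
$67 + P A = 67 - \frac{7 \frac{\sqrt{97}}{4}}{9} = 67 - \frac{7 \sqrt{97}}{36}$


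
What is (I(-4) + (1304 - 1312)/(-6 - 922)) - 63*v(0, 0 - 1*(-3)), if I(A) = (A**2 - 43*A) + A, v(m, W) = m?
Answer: 21345/116 ≈ 184.01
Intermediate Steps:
I(A) = A**2 - 42*A
(I(-4) + (1304 - 1312)/(-6 - 922)) - 63*v(0, 0 - 1*(-3)) = (-4*(-42 - 4) + (1304 - 1312)/(-6 - 922)) - 63*0 = (-4*(-46) - 8/(-928)) + 0 = (184 - 8*(-1/928)) + 0 = (184 + 1/116) + 0 = 21345/116 + 0 = 21345/116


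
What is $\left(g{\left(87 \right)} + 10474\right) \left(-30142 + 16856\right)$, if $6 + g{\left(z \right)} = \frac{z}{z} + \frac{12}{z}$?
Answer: $- \frac{4033696030}{29} \approx -1.3909 \cdot 10^{8}$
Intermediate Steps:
$g{\left(z \right)} = -5 + \frac{12}{z}$ ($g{\left(z \right)} = -6 + \left(\frac{z}{z} + \frac{12}{z}\right) = -6 + \left(1 + \frac{12}{z}\right) = -5 + \frac{12}{z}$)
$\left(g{\left(87 \right)} + 10474\right) \left(-30142 + 16856\right) = \left(\left(-5 + \frac{12}{87}\right) + 10474\right) \left(-30142 + 16856\right) = \left(\left(-5 + 12 \cdot \frac{1}{87}\right) + 10474\right) \left(-13286\right) = \left(\left(-5 + \frac{4}{29}\right) + 10474\right) \left(-13286\right) = \left(- \frac{141}{29} + 10474\right) \left(-13286\right) = \frac{303605}{29} \left(-13286\right) = - \frac{4033696030}{29}$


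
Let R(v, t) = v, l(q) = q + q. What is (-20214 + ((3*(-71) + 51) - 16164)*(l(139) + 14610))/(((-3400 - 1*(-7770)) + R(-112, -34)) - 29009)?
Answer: 243081702/24751 ≈ 9821.1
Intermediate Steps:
l(q) = 2*q
(-20214 + ((3*(-71) + 51) - 16164)*(l(139) + 14610))/(((-3400 - 1*(-7770)) + R(-112, -34)) - 29009) = (-20214 + ((3*(-71) + 51) - 16164)*(2*139 + 14610))/(((-3400 - 1*(-7770)) - 112) - 29009) = (-20214 + ((-213 + 51) - 16164)*(278 + 14610))/(((-3400 + 7770) - 112) - 29009) = (-20214 + (-162 - 16164)*14888)/((4370 - 112) - 29009) = (-20214 - 16326*14888)/(4258 - 29009) = (-20214 - 243061488)/(-24751) = -243081702*(-1/24751) = 243081702/24751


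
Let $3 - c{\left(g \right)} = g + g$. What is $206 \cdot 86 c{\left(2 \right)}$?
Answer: $-17716$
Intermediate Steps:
$c{\left(g \right)} = 3 - 2 g$ ($c{\left(g \right)} = 3 - \left(g + g\right) = 3 - 2 g$)
$206 \cdot 86 c{\left(2 \right)} = 206 \cdot 86 \left(3 - 4\right) = 17716 \left(3 - 4\right) = 17716 \left(-1\right) = -17716$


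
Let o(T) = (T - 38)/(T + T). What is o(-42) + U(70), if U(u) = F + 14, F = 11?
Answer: 545/21 ≈ 25.952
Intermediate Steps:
U(u) = 25 (U(u) = 11 + 14 = 25)
o(T) = (-38 + T)/(2*T) (o(T) = (-38 + T)/((2*T)) = (-38 + T)*(1/(2*T)) = (-38 + T)/(2*T))
o(-42) + U(70) = (½)*(-38 - 42)/(-42) + 25 = (½)*(-1/42)*(-80) + 25 = 20/21 + 25 = 545/21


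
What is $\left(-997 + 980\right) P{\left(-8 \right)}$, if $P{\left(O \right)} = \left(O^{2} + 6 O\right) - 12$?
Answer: $-68$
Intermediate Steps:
$P{\left(O \right)} = -12 + O^{2} + 6 O$
$\left(-997 + 980\right) P{\left(-8 \right)} = \left(-997 + 980\right) \left(-12 + \left(-8\right)^{2} + 6 \left(-8\right)\right) = - 17 \left(-12 + 64 - 48\right) = \left(-17\right) 4 = -68$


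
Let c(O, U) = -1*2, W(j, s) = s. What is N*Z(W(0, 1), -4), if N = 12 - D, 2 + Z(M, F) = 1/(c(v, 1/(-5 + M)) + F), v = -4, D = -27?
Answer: -169/2 ≈ -84.500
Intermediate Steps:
c(O, U) = -2
Z(M, F) = -2 + 1/(-2 + F)
N = 39 (N = 12 - 1*(-27) = 12 + 27 = 39)
N*Z(W(0, 1), -4) = 39*((5 - 2*(-4))/(-2 - 4)) = 39*((5 + 8)/(-6)) = 39*(-⅙*13) = 39*(-13/6) = -169/2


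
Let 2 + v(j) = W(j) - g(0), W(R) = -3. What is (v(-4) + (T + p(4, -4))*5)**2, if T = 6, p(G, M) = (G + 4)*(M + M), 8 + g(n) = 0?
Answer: 82369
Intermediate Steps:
g(n) = -8 (g(n) = -8 + 0 = -8)
p(G, M) = 2*M*(4 + G) (p(G, M) = (4 + G)*(2*M) = 2*M*(4 + G))
v(j) = 3 (v(j) = -2 + (-3 - 1*(-8)) = -2 + (-3 + 8) = -2 + 5 = 3)
(v(-4) + (T + p(4, -4))*5)**2 = (3 + (6 + 2*(-4)*(4 + 4))*5)**2 = (3 + (6 + 2*(-4)*8)*5)**2 = (3 + (6 - 64)*5)**2 = (3 - 58*5)**2 = (3 - 290)**2 = (-287)**2 = 82369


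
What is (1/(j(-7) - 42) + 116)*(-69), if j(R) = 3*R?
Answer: -168061/21 ≈ -8002.9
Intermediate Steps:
(1/(j(-7) - 42) + 116)*(-69) = (1/(3*(-7) - 42) + 116)*(-69) = (1/(-21 - 42) + 116)*(-69) = (1/(-63) + 116)*(-69) = (-1/63 + 116)*(-69) = (7307/63)*(-69) = -168061/21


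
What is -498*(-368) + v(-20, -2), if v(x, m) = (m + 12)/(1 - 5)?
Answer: 366523/2 ≈ 1.8326e+5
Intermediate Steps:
v(x, m) = -3 - m/4 (v(x, m) = (12 + m)/(-4) = (12 + m)*(-¼) = -3 - m/4)
-498*(-368) + v(-20, -2) = -498*(-368) + (-3 - ¼*(-2)) = 183264 + (-3 + ½) = 183264 - 5/2 = 366523/2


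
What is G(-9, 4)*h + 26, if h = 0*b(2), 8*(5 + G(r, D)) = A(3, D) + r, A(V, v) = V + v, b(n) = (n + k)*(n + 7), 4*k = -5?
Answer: 26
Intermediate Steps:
k = -5/4 (k = (1/4)*(-5) = -5/4 ≈ -1.2500)
b(n) = (7 + n)*(-5/4 + n) (b(n) = (n - 5/4)*(n + 7) = (-5/4 + n)*(7 + n) = (7 + n)*(-5/4 + n))
G(r, D) = -37/8 + D/8 + r/8 (G(r, D) = -5 + ((3 + D) + r)/8 = -5 + (3 + D + r)/8 = -5 + (3/8 + D/8 + r/8) = -37/8 + D/8 + r/8)
h = 0 (h = 0*(-35/4 + 2**2 + (23/4)*2) = 0*(-35/4 + 4 + 23/2) = 0*(27/4) = 0)
G(-9, 4)*h + 26 = (-37/8 + (1/8)*4 + (1/8)*(-9))*0 + 26 = (-37/8 + 1/2 - 9/8)*0 + 26 = -21/4*0 + 26 = 0 + 26 = 26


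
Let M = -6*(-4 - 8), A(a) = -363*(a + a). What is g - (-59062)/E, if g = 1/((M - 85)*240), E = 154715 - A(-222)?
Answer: -184279897/20145840 ≈ -9.1473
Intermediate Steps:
A(a) = -726*a
E = -6457 (E = 154715 - (-726)*(-222) = 154715 - 1*161172 = 154715 - 161172 = -6457)
M = 72 (M = -6*(-12) = 72)
g = -1/3120 (g = 1/((72 - 85)*240) = 1/(-13*240) = 1/(-3120) = -1/3120 ≈ -0.00032051)
g - (-59062)/E = -1/3120 - (-59062)/(-6457) = -1/3120 - (-59062)*(-1)/6457 = -1/3120 - 1*59062/6457 = -1/3120 - 59062/6457 = -184279897/20145840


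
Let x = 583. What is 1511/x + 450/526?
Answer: 528568/153329 ≈ 3.4473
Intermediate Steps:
1511/x + 450/526 = 1511/583 + 450/526 = 1511*(1/583) + 450*(1/526) = 1511/583 + 225/263 = 528568/153329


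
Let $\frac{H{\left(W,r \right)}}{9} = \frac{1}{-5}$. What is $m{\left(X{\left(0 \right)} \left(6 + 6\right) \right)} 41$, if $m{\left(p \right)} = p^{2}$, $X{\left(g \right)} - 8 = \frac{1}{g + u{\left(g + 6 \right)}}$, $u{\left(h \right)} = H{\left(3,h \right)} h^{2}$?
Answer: $\frac{274395329}{729} \approx 3.764 \cdot 10^{5}$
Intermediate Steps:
$H{\left(W,r \right)} = - \frac{9}{5}$ ($H{\left(W,r \right)} = \frac{9}{-5} = 9 \left(- \frac{1}{5}\right) = - \frac{9}{5}$)
$u{\left(h \right)} = - \frac{9 h^{2}}{5}$
$X{\left(g \right)} = 8 + \frac{1}{g - \frac{9 \left(6 + g\right)^{2}}{5}}$ ($X{\left(g \right)} = 8 + \frac{1}{g - \frac{9 \left(g + 6\right)^{2}}{5}} = 8 + \frac{1}{g - \frac{9 \left(6 + g\right)^{2}}{5}}$)
$m{\left(X{\left(0 \right)} \left(6 + 6\right) \right)} 41 = \left(\frac{2587 + 72 \cdot 0^{2} + 824 \cdot 0}{324 + 9 \cdot 0^{2} + 103 \cdot 0} \left(6 + 6\right)\right)^{2} \cdot 41 = \left(\frac{2587 + 72 \cdot 0 + 0}{324 + 9 \cdot 0 + 0} \cdot 12\right)^{2} \cdot 41 = \left(\frac{2587 + 0 + 0}{324 + 0 + 0} \cdot 12\right)^{2} \cdot 41 = \left(\frac{1}{324} \cdot 2587 \cdot 12\right)^{2} \cdot 41 = \left(\frac{2587}{324} \cdot 12\right)^{2} \cdot 41 = \left(\frac{2587}{27}\right)^{2} \cdot 41 = \frac{6692569}{729} \cdot 41 = \frac{274395329}{729}$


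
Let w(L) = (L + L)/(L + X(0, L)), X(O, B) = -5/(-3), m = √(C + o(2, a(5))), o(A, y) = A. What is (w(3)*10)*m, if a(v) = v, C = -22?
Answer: 180*I*√5/7 ≈ 57.499*I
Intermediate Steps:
m = 2*I*√5 (m = √(-22 + 2) = √(-20) = 2*I*√5 ≈ 4.4721*I)
X(O, B) = 5/3 (X(O, B) = -5*(-⅓) = 5/3)
w(L) = 2*L/(5/3 + L) (w(L) = (L + L)/(L + 5/3) = (2*L)/(5/3 + L) = 2*L/(5/3 + L))
(w(3)*10)*m = ((6*3/(5 + 3*3))*10)*(2*I*√5) = ((6*3/(5 + 9))*10)*(2*I*√5) = ((6*3/14)*10)*(2*I*√5) = ((6*3*(1/14))*10)*(2*I*√5) = ((9/7)*10)*(2*I*√5) = 90*(2*I*√5)/7 = 180*I*√5/7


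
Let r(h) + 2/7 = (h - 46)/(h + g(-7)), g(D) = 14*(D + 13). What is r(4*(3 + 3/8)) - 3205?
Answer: -67318/21 ≈ -3205.6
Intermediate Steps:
g(D) = 182 + 14*D (g(D) = 14*(13 + D) = 182 + 14*D)
r(h) = -2/7 + (-46 + h)/(84 + h) (r(h) = -2/7 + (h - 46)/(h + (182 + 14*(-7))) = -2/7 + (-46 + h)/(h + (182 - 98)) = -2/7 + (-46 + h)/(h + 84) = -2/7 + (-46 + h)/(84 + h))
r(4*(3 + 3/8)) - 3205 = 5*(-98 + 4*(3 + 3/8))/(7*(84 + 4*(3 + 3/8))) - 3205 = 5*(-98 + 4*(27/8))/(7*(84 + 4*(27/8))) - 3205 = 5*(-98 + 27/2)/(7*(84 + 27/2)) - 3205 = (5/7)*(-169/2)/(195/2) - 3205 = (5/7)*(2/195)*(-169/2) - 3205 = -13/21 - 3205 = -67318/21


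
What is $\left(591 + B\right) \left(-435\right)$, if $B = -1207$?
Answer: $267960$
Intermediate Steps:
$\left(591 + B\right) \left(-435\right) = \left(591 - 1207\right) \left(-435\right) = \left(-616\right) \left(-435\right) = 267960$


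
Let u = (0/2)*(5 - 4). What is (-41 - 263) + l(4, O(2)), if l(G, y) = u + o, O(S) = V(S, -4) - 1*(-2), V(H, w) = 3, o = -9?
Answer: -313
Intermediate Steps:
O(S) = 5 (O(S) = 3 - 1*(-2) = 3 + 2 = 5)
u = 0 (u = (0*(½))*1 = 0*1 = 0)
l(G, y) = -9 (l(G, y) = 0 - 9 = -9)
(-41 - 263) + l(4, O(2)) = (-41 - 263) - 9 = -304 - 9 = -313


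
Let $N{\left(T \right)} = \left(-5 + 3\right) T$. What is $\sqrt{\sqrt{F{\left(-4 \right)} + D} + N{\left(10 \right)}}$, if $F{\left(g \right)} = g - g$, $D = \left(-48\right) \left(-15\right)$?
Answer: $2 \sqrt{-5 + 3 \sqrt{5}} \approx 2.614$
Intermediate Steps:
$N{\left(T \right)} = - 2 T$
$D = 720$
$F{\left(g \right)} = 0$
$\sqrt{\sqrt{F{\left(-4 \right)} + D} + N{\left(10 \right)}} = \sqrt{\sqrt{0 + 720} - 20} = \sqrt{\sqrt{720} - 20} = \sqrt{12 \sqrt{5} - 20} = \sqrt{-20 + 12 \sqrt{5}}$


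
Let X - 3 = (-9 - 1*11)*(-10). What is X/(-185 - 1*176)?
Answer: -203/361 ≈ -0.56233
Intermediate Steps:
X = 203 (X = 3 + (-9 - 1*11)*(-10) = 3 + (-9 - 11)*(-10) = 3 - 20*(-10) = 3 + 200 = 203)
X/(-185 - 1*176) = 203/(-185 - 1*176) = 203/(-185 - 176) = 203/(-361) = 203*(-1/361) = -203/361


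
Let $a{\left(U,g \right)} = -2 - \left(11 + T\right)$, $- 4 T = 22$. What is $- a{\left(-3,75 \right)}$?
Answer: $\frac{15}{2} \approx 7.5$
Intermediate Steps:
$T = - \frac{11}{2}$ ($T = \left(- \frac{1}{4}\right) 22 = - \frac{11}{2} \approx -5.5$)
$a{\left(U,g \right)} = - \frac{15}{2}$ ($a{\left(U,g \right)} = -2 - \frac{11}{2} = - \frac{15}{2}$)
$- a{\left(-3,75 \right)} = \left(-1\right) \left(- \frac{15}{2}\right) = \frac{15}{2}$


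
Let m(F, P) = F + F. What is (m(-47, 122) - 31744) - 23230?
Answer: -55068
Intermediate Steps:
m(F, P) = 2*F
(m(-47, 122) - 31744) - 23230 = (2*(-47) - 31744) - 23230 = (-94 - 31744) - 23230 = -31838 - 23230 = -55068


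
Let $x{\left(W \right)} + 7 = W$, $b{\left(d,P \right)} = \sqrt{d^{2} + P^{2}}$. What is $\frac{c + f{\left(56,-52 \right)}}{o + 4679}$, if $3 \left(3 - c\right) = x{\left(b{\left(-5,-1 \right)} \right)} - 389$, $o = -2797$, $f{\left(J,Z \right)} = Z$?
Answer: $\frac{83}{1882} - \frac{\sqrt{26}}{5646} \approx 0.043199$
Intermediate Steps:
$b{\left(d,P \right)} = \sqrt{P^{2} + d^{2}}$
$x{\left(W \right)} = -7 + W$
$c = 135 - \frac{\sqrt{26}}{3}$ ($c = 3 - \frac{\left(-7 + \sqrt{\left(-1\right)^{2} + \left(-5\right)^{2}}\right) - 389}{3} = 3 - \frac{\left(-7 + \sqrt{1 + 25}\right) - 389}{3} = 3 - \frac{\left(-7 + \sqrt{26}\right) - 389}{3} = 3 - \frac{-396 + \sqrt{26}}{3} = 3 + \left(132 - \frac{\sqrt{26}}{3}\right) = 135 - \frac{\sqrt{26}}{3} \approx 133.3$)
$\frac{c + f{\left(56,-52 \right)}}{o + 4679} = \frac{\left(135 - \frac{\sqrt{26}}{3}\right) - 52}{-2797 + 4679} = \frac{83 - \frac{\sqrt{26}}{3}}{1882} = \left(83 - \frac{\sqrt{26}}{3}\right) \frac{1}{1882} = \frac{83}{1882} - \frac{\sqrt{26}}{5646}$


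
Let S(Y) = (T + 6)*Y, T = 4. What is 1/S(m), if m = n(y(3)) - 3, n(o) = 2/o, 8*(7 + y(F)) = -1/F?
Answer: -169/5550 ≈ -0.030450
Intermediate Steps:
y(F) = -7 - 1/(8*F) (y(F) = -7 + (-1/F)/8 = -7 - 1/(8*F))
m = -555/169 (m = 2/(-7 - ⅛/3) - 3 = 2/(-7 - ⅛*⅓) - 3 = 2/(-7 - 1/24) - 3 = 2/(-169/24) - 3 = 2*(-24/169) - 3 = -48/169 - 3 = -555/169 ≈ -3.2840)
S(Y) = 10*Y (S(Y) = (4 + 6)*Y = 10*Y)
1/S(m) = 1/(10*(-555/169)) = 1/(-5550/169) = -169/5550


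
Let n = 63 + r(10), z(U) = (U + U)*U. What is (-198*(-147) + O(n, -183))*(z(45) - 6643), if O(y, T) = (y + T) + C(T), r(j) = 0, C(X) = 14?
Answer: -75197000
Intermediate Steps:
z(U) = 2*U² (z(U) = (2*U)*U = 2*U²)
n = 63 (n = 63 + 0 = 63)
O(y, T) = 14 + T + y (O(y, T) = (y + T) + 14 = (T + y) + 14 = 14 + T + y)
(-198*(-147) + O(n, -183))*(z(45) - 6643) = (-198*(-147) + (14 - 183 + 63))*(2*45² - 6643) = (29106 - 106)*(2*2025 - 6643) = 29000*(4050 - 6643) = 29000*(-2593) = -75197000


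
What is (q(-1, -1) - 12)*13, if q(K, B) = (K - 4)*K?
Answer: -91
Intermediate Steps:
q(K, B) = K*(-4 + K) (q(K, B) = (-4 + K)*K = K*(-4 + K))
(q(-1, -1) - 12)*13 = (-(-4 - 1) - 12)*13 = (-1*(-5) - 12)*13 = (5 - 12)*13 = -7*13 = -91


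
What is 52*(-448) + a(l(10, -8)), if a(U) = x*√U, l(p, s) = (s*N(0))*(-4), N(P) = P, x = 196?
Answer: -23296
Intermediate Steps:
l(p, s) = 0 (l(p, s) = (s*0)*(-4) = 0*(-4) = 0)
a(U) = 196*√U
52*(-448) + a(l(10, -8)) = 52*(-448) + 196*√0 = -23296 + 196*0 = -23296 + 0 = -23296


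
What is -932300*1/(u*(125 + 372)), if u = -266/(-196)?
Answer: -1864600/1349 ≈ -1382.2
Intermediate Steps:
u = 19/14 (u = -266*(-1/196) = 19/14 ≈ 1.3571)
-932300*1/(u*(125 + 372)) = -932300*14/(19*(125 + 372)) = -932300/((19/14)*497) = -932300/1349/2 = -932300*2/1349 = -1864600/1349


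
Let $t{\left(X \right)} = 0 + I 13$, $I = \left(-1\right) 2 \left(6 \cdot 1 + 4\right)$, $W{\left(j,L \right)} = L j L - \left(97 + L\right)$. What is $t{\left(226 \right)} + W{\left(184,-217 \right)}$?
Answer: $8664236$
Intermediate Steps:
$W{\left(j,L \right)} = -97 - L + j L^{2}$ ($W{\left(j,L \right)} = j L^{2} - \left(97 + L\right) = -97 - L + j L^{2}$)
$I = -20$ ($I = - 2 \left(6 + 4\right) = \left(-2\right) 10 = -20$)
$t{\left(X \right)} = -260$ ($t{\left(X \right)} = 0 - 260 = -260$)
$t{\left(226 \right)} + W{\left(184,-217 \right)} = -260 - \left(-120 - 8664376\right) = -260 + \left(-97 + 217 + 184 \cdot 47089\right) = -260 + \left(-97 + 217 + 8664376\right) = -260 + 8664496 = 8664236$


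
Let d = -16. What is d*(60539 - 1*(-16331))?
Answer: -1229920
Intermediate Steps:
d*(60539 - 1*(-16331)) = -16*(60539 - 1*(-16331)) = -16*(60539 + 16331) = -16*76870 = -1229920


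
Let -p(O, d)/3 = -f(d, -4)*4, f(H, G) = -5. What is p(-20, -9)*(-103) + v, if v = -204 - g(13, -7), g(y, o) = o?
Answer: 5983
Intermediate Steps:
p(O, d) = -60 (p(O, d) = -3*(-1*(-5))*4 = -15*4 = -3*20 = -60)
v = -197 (v = -204 - 1*(-7) = -204 + 7 = -197)
p(-20, -9)*(-103) + v = -60*(-103) - 197 = 6180 - 197 = 5983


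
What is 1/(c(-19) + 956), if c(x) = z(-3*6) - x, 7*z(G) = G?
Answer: 7/6807 ≈ 0.0010284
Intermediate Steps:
z(G) = G/7
c(x) = -18/7 - x (c(x) = (-3*6)/7 - x = (⅐)*(-18) - x = -18/7 - x)
1/(c(-19) + 956) = 1/((-18/7 - 1*(-19)) + 956) = 1/((-18/7 + 19) + 956) = 1/(115/7 + 956) = 1/(6807/7) = 7/6807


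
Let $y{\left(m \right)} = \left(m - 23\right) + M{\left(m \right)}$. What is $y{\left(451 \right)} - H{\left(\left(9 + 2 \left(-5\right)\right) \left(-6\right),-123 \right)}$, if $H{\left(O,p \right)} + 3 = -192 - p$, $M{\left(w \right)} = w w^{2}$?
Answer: $91734351$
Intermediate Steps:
$M{\left(w \right)} = w^{3}$
$y{\left(m \right)} = -23 + m + m^{3}$ ($y{\left(m \right)} = \left(m - 23\right) + m^{3} = \left(-23 + m\right) + m^{3} = -23 + m + m^{3}$)
$H{\left(O,p \right)} = -195 - p$ ($H{\left(O,p \right)} = -3 - \left(192 + p\right) = -195 - p$)
$y{\left(451 \right)} - H{\left(\left(9 + 2 \left(-5\right)\right) \left(-6\right),-123 \right)} = \left(-23 + 451 + 451^{3}\right) - \left(-195 - -123\right) = \left(-23 + 451 + 91733851\right) - \left(-195 + 123\right) = 91734279 - -72 = 91734279 + 72 = 91734351$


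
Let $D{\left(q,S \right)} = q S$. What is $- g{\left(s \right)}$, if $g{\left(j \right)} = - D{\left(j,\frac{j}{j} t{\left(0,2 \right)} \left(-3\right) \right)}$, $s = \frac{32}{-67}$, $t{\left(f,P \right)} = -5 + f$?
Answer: $- \frac{480}{67} \approx -7.1642$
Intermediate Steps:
$s = - \frac{32}{67}$ ($s = 32 \left(- \frac{1}{67}\right) = - \frac{32}{67} \approx -0.47761$)
$D{\left(q,S \right)} = S q$
$g{\left(j \right)} = - 15 j$ ($g{\left(j \right)} = - \frac{j}{j} \left(-5 + 0\right) \left(-3\right) j = - 1 \left(-5\right) \left(-3\right) j = - \left(-5\right) \left(-3\right) j = - 15 j$)
$- g{\left(s \right)} = - \frac{\left(-15\right) \left(-32\right)}{67} = \left(-1\right) \frac{480}{67} = - \frac{480}{67}$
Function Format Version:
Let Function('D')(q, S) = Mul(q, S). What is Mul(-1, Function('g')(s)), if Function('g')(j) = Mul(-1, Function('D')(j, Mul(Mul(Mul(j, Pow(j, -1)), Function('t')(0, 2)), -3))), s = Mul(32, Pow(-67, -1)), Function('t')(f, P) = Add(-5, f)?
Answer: Rational(-480, 67) ≈ -7.1642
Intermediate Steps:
s = Rational(-32, 67) (s = Mul(32, Rational(-1, 67)) = Rational(-32, 67) ≈ -0.47761)
Function('D')(q, S) = Mul(S, q)
Function('g')(j) = Mul(-15, j) (Function('g')(j) = Mul(-1, Mul(Mul(Mul(Mul(j, Pow(j, -1)), Add(-5, 0)), -3), j)) = Mul(-1, Mul(Mul(Mul(1, -5), -3), j)) = Mul(-1, Mul(Mul(-5, -3), j)) = Mul(-1, Mul(15, j)) = Mul(-15, j))
Mul(-1, Function('g')(s)) = Mul(-1, Mul(-15, Rational(-32, 67))) = Mul(-1, Rational(480, 67)) = Rational(-480, 67)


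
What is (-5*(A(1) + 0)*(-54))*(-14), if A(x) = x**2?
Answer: -3780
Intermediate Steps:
(-5*(A(1) + 0)*(-54))*(-14) = (-5*(1**2 + 0)*(-54))*(-14) = (-5*(1 + 0)*(-54))*(-14) = (-5*1*(-54))*(-14) = -5*(-54)*(-14) = 270*(-14) = -3780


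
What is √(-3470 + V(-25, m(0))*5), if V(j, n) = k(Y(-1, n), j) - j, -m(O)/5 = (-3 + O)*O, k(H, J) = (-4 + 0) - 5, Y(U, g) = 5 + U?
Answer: I*√3390 ≈ 58.224*I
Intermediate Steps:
k(H, J) = -9 (k(H, J) = -4 - 5 = -9)
m(O) = -5*O*(-3 + O) (m(O) = -5*(-3 + O)*O = -5*O*(-3 + O))
V(j, n) = -9 - j
√(-3470 + V(-25, m(0))*5) = √(-3470 + (-9 - 1*(-25))*5) = √(-3470 + (-9 + 25)*5) = √(-3470 + 16*5) = √(-3470 + 80) = √(-3390) = I*√3390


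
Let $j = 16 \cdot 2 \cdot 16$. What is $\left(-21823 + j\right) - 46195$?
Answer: $-67506$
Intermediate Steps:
$j = 512$ ($j = 32 \cdot 16 = 512$)
$\left(-21823 + j\right) - 46195 = \left(-21823 + 512\right) - 46195 = -21311 - 46195 = -67506$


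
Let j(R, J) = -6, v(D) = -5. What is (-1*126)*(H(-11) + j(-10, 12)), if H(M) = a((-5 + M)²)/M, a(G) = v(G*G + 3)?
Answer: 7686/11 ≈ 698.73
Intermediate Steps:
a(G) = -5
H(M) = -5/M
(-1*126)*(H(-11) + j(-10, 12)) = (-1*126)*(-5/(-11) - 6) = -126*(-5*(-1/11) - 6) = -126*(5/11 - 6) = -126*(-61/11) = 7686/11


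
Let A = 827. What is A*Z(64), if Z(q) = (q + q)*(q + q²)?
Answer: 440360960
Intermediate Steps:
Z(q) = 2*q*(q + q²) (Z(q) = (2*q)*(q + q²) = 2*q*(q + q²))
A*Z(64) = 827*(2*64²*(1 + 64)) = 827*(2*4096*65) = 827*532480 = 440360960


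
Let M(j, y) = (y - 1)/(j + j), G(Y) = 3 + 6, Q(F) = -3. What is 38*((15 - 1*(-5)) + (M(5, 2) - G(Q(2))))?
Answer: 2109/5 ≈ 421.80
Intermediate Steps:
G(Y) = 9
M(j, y) = (-1 + y)/(2*j) (M(j, y) = (-1 + y)/((2*j)) = (-1 + y)*(1/(2*j)) = (-1 + y)/(2*j))
38*((15 - 1*(-5)) + (M(5, 2) - G(Q(2)))) = 38*((15 - 1*(-5)) + ((½)*(-1 + 2)/5 - 1*9)) = 38*((15 + 5) + ((½)*(⅕)*1 - 9)) = 38*(20 + (⅒ - 9)) = 38*(20 - 89/10) = 38*(111/10) = 2109/5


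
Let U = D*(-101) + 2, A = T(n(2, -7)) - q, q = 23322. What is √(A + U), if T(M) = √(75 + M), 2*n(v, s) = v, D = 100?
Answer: √(-33420 + 2*√19) ≈ 182.79*I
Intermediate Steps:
n(v, s) = v/2
A = -23322 + 2*√19 (A = √(75 + (½)*2) - 1*23322 = √(75 + 1) - 23322 = √76 - 23322 = 2*√19 - 23322 = -23322 + 2*√19 ≈ -23313.)
U = -10098 (U = 100*(-101) + 2 = -10100 + 2 = -10098)
√(A + U) = √((-23322 + 2*√19) - 10098) = √(-33420 + 2*√19)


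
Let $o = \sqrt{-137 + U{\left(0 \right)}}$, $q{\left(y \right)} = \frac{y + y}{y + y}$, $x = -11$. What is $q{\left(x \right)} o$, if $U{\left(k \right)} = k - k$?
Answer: $i \sqrt{137} \approx 11.705 i$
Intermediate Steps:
$U{\left(k \right)} = 0$
$q{\left(y \right)} = 1$ ($q{\left(y \right)} = \frac{2 y}{2 y} = 2 y \frac{1}{2 y} = 1$)
$o = i \sqrt{137}$ ($o = \sqrt{-137 + 0} = \sqrt{-137} = i \sqrt{137} \approx 11.705 i$)
$q{\left(x \right)} o = 1 i \sqrt{137} = i \sqrt{137}$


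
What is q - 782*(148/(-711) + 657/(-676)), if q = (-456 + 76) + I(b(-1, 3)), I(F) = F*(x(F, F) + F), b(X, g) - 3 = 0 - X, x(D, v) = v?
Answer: 138134761/240318 ≈ 574.80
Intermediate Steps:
b(X, g) = 3 - X (b(X, g) = 3 + (0 - X) = 3 - X)
I(F) = 2*F² (I(F) = F*(F + F) = F*(2*F) = 2*F²)
q = -348 (q = (-456 + 76) + 2*(3 - 1*(-1))² = -380 + 2*(3 + 1)² = -380 + 2*4² = -380 + 2*16 = -380 + 32 = -348)
q - 782*(148/(-711) + 657/(-676)) = -348 - 782*(148/(-711) + 657/(-676)) = -348 - 782*(148*(-1/711) + 657*(-1/676)) = -348 - 782*(-148/711 - 657/676) = -348 - 782*(-567175/480636) = -348 + 221765425/240318 = 138134761/240318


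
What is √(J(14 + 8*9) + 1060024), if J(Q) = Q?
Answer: 3*√117790 ≈ 1029.6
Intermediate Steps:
√(J(14 + 8*9) + 1060024) = √((14 + 8*9) + 1060024) = √((14 + 72) + 1060024) = √(86 + 1060024) = √1060110 = 3*√117790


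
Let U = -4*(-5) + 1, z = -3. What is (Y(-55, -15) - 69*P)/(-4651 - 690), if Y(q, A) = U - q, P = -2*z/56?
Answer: -1921/149548 ≈ -0.012845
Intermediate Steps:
U = 21 (U = 20 + 1 = 21)
P = 3/28 (P = -2*(-3)/56 = 6*(1/56) = 3/28 ≈ 0.10714)
Y(q, A) = 21 - q
(Y(-55, -15) - 69*P)/(-4651 - 690) = ((21 - 1*(-55)) - 69*3/28)/(-4651 - 690) = ((21 + 55) - 207/28)/(-5341) = (76 - 207/28)*(-1/5341) = (1921/28)*(-1/5341) = -1921/149548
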